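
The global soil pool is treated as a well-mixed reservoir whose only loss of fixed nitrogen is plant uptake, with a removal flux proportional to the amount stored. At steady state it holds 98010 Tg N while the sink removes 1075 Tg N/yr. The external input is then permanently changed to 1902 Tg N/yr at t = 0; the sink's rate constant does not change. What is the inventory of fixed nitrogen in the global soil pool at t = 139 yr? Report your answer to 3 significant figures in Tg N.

157000 Tg N

Residence time τ = M₀/F₀ = 91.17 yr. The eventual steady state is M_∞ = M₀·(F₁/F₀) = 98010 × 1902/1075 = 173410 Tg N.
The anomaly ΔM(t) = M(t) − M_∞ decays as ΔM₀·e^(−t/τ) with ΔM₀ = 98010 − 173410 = −75400 Tg N.
At t = 139 yr, e^(−t/τ) = e^(−1.525) = 0.2177, so ΔM = −16420 Tg N and M = 173410 − 16420 = 156990 Tg N.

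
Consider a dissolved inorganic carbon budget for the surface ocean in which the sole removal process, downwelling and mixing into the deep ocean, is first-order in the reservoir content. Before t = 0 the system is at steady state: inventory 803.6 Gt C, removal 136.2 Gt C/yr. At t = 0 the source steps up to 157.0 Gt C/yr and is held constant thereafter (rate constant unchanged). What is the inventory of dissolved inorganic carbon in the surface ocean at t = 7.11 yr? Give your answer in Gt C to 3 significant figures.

890 Gt C

τ = M₀/F₀ = 803.6/136.2 = 5.900 yr; rate constant k = 1/τ.
New steady state M_∞ = F₁/k = F₁·τ = 157.0 × 5.900 = 926.32 Gt C.
M(t) = M_∞ + (M₀ − M_∞)·e^(−t/τ); t/τ = 7.11/5.900 = 1.205, so e^(−t/τ) = 0.2997.
M(t) = 926.32 − 122.7 × 0.2997 = 889.55 Gt C.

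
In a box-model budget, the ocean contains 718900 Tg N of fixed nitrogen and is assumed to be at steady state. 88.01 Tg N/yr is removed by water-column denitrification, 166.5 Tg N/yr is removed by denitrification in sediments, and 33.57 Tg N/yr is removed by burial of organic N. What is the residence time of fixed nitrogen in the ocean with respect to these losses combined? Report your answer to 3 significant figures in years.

2500 yr

Total removal = 88.01 + 166.5 + 33.57 = 288.08 Tg N/yr.
τ = M / ΣF_out = 718900 / 288.08 = 2495 yr.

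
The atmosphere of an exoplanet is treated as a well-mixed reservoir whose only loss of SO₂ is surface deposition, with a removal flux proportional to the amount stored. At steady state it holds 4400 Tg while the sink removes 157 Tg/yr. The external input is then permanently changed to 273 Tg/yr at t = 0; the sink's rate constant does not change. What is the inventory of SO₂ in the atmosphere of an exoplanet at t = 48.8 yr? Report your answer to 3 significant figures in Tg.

7080 Tg

Residence time τ = M₀/F₀ = 28.03 yr. The eventual steady state is M_∞ = M₀·(F₁/F₀) = 4400 × 273/157 = 7651.0 Tg.
The anomaly ΔM(t) = M(t) − M_∞ decays as ΔM₀·e^(−t/τ) with ΔM₀ = 4400 − 7651.0 = −3251 Tg.
At t = 48.8 yr, e^(−t/τ) = e^(−1.741) = 0.1753, so ΔM = −569.9 Tg and M = 7651.0 − 569.9 = 7081.1 Tg.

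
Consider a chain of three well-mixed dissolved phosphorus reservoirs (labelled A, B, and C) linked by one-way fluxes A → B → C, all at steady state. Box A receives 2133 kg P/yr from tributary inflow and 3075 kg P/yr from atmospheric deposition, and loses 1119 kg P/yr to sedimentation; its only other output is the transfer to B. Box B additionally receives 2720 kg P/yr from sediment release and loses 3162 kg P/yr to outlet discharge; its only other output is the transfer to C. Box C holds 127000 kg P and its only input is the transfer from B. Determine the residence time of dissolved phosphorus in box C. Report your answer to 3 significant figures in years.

34.8 yr

Box A: F(A→B) = (2133 + 3075) − 1119 = 4089.0 kg P/yr.
Box B: F(B→C) = (4089.0 + 2720) − 3162 = 3647.0 kg P/yr.
Box C throughput = its input = 3647.0 kg P/yr; τ = 127000 / 3647.0 = 34.82 yr.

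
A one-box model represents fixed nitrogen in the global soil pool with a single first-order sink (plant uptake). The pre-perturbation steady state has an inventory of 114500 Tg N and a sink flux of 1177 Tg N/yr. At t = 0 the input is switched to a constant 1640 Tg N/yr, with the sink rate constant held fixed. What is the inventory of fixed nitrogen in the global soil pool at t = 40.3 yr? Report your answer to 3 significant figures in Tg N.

τ = M₀/F₀ = 114500/1177 = 97.28 yr; rate constant k = 1/τ.
New steady state M_∞ = F₁/k = F₁·τ = 1640 × 97.28 = 159540 Tg N.
M(t) = M_∞ + (M₀ − M_∞)·e^(−t/τ); t/τ = 40.3/97.28 = 0.4143, so e^(−t/τ) = 0.6608.
M(t) = 159540 − 45040 × 0.6608 = 129780 Tg N.

130000 Tg N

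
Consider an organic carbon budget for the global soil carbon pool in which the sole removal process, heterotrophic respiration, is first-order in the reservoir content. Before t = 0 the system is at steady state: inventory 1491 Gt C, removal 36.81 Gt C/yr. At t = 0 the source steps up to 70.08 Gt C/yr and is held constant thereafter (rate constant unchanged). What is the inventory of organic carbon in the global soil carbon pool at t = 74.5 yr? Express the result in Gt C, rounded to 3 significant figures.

The sink rate constant is k = F₀/M₀ = 36.81/1491 = 0.02469 yr⁻¹.
Solving dM/dt = F₁ − kM with M(0) = M₀ gives M(t) = F₁/k + (M₀ − F₁/k)·e^(−kt).
F₁/k = 70.08/0.02469 = 2838.6 Gt C; kt = 0.02469 × 74.5 = 1.839, e^(−kt) = 0.1589.
M(74.5) = 2838.6 + (1491 − 2838.6) × 0.1589 = 2838.6 − 214.2 = 2624.4 Gt C.

2620 Gt C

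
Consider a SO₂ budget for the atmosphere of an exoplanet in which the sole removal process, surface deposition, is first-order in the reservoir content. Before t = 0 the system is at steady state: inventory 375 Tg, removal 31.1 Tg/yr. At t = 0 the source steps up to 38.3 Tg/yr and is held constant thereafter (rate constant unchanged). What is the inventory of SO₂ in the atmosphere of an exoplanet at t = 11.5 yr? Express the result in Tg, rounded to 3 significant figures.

Residence time τ = M₀/F₀ = 12.06 yr. The eventual steady state is M_∞ = M₀·(F₁/F₀) = 375 × 38.3/31.1 = 461.82 Tg.
The anomaly ΔM(t) = M(t) − M_∞ decays as ΔM₀·e^(−t/τ) with ΔM₀ = 375 − 461.82 = −86.82 Tg.
At t = 11.5 yr, e^(−t/τ) = e^(−0.9537) = 0.3853, so ΔM = −33.45 Tg and M = 461.82 − 33.45 = 428.37 Tg.

428 Tg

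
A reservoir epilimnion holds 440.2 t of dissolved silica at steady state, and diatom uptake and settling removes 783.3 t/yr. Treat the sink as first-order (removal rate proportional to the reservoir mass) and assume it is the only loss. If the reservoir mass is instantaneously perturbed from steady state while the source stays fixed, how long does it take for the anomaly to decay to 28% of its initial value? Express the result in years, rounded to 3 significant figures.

0.715 yr

For a linear reservoir the anomaly decays as exp(−t/τ) with τ = M/F = 440.2/783.3 = 0.5620 yr.
exp(−t/τ) = 0.28 ⇒ t = −τ ln(0.28) = 0.5620 × 1.273 = 0.7154 yr.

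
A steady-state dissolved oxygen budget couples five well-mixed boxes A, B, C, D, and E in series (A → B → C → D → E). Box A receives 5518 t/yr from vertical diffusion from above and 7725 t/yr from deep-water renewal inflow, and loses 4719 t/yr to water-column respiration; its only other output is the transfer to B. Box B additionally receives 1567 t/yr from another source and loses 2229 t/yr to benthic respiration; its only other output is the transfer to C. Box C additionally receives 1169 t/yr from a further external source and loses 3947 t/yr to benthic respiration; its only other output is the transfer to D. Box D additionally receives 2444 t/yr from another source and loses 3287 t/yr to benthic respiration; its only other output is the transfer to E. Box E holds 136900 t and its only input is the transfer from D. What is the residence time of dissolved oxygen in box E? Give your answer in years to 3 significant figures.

Box A: F(A→B) = (5518 + 7725) − 4719 = 8524.0 t/yr.
Box B: F(B→C) = (8524.0 + 1567) − 2229 = 7862.0 t/yr.
Box C: F(C→D) = (7862.0 + 1169) − 3947 = 5084.0 t/yr.
Box D: F(D→E) = (5084.0 + 2444) − 3287 = 4241.0 t/yr.
Box E throughput = its input = 4241.0 t/yr; τ = 136900 / 4241.0 = 32.28 yr.

32.3 yr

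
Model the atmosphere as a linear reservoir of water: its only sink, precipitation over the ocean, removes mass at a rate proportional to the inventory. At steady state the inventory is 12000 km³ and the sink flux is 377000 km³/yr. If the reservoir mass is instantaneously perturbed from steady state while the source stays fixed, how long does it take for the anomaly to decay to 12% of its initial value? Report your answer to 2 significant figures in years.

For a linear reservoir the anomaly decays as exp(−t/τ) with τ = M/F = 12000/377000 = 0.03183 yr.
exp(−t/τ) = 0.12 ⇒ t = −τ ln(0.12) = 0.03183 × 2.120 = 0.06749 yr.

0.067 yr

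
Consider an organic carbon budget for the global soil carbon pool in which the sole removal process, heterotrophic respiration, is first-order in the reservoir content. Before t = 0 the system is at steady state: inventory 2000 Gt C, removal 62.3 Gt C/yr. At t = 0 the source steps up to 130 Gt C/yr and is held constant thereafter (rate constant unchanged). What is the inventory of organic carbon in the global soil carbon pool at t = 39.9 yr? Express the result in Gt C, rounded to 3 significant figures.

τ = M₀/F₀ = 2000/62.3 = 32.10 yr; rate constant k = 1/τ.
New steady state M_∞ = F₁/k = F₁·τ = 130 × 32.10 = 4173.4 Gt C.
M(t) = M_∞ + (M₀ − M_∞)·e^(−t/τ); t/τ = 39.9/32.10 = 1.243, so e^(−t/τ) = 0.2886.
M(t) = 4173.4 − 2173 × 0.2886 = 3546.2 Gt C.

3550 Gt C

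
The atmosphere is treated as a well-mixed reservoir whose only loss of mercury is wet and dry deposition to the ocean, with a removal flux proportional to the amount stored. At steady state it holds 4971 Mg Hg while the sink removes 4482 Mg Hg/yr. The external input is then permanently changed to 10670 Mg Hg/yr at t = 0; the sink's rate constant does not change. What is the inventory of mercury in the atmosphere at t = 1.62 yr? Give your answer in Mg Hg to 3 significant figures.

10200 Mg Hg

τ = M₀/F₀ = 4971/4482 = 1.109 yr; rate constant k = 1/τ.
New steady state M_∞ = F₁/k = F₁·τ = 10670 × 1.109 = 11834 Mg Hg.
M(t) = M_∞ + (M₀ − M_∞)·e^(−t/τ); t/τ = 1.62/1.109 = 1.461, so e^(−t/τ) = 0.2321.
M(t) = 11834 − 6863 × 0.2321 = 10241 Mg Hg.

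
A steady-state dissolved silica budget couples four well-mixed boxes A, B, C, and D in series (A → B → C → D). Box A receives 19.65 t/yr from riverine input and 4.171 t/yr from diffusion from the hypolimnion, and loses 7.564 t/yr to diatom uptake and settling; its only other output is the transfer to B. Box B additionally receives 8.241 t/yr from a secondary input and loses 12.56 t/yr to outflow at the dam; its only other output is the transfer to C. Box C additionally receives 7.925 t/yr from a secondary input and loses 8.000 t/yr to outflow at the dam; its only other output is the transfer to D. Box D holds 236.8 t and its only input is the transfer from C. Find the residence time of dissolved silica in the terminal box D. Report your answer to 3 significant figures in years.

Box A: F(A→B) = (19.65 + 4.171) − 7.564 = 16.257 t/yr.
Box B: F(B→C) = (16.257 + 8.241) − 12.56 = 11.938 t/yr.
Box C: F(C→D) = (11.938 + 7.925) − 8.000 = 11.863 t/yr.
Box D throughput = its input = 11.863 t/yr; τ = 236.8 / 11.863 = 19.96 yr.

20.0 yr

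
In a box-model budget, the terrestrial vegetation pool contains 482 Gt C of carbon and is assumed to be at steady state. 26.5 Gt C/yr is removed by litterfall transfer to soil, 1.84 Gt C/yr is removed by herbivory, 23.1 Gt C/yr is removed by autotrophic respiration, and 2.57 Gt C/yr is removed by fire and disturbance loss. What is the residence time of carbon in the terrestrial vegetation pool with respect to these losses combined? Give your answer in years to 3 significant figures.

8.92 yr

Total removal = 26.50 + 1.840 + 23.10 + 2.570 = 54.010 Gt C/yr.
τ = M / ΣF_out = 482 / 54.010 = 8.924 yr.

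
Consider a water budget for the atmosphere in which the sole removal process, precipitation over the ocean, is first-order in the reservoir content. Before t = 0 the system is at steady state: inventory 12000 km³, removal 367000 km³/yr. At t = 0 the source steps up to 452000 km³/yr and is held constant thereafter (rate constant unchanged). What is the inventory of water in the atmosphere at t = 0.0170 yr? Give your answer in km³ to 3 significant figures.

τ = M₀/F₀ = 12000/367000 = 0.03270 yr; rate constant k = 1/τ.
New steady state M_∞ = F₁/k = F₁·τ = 452000 × 0.03270 = 14779 km³.
M(t) = M_∞ + (M₀ − M_∞)·e^(−t/τ); t/τ = 0.0170/0.03270 = 0.5199, so e^(−t/τ) = 0.5946.
M(t) = 14779 − 2779 × 0.5946 = 13127 km³.

13100 km³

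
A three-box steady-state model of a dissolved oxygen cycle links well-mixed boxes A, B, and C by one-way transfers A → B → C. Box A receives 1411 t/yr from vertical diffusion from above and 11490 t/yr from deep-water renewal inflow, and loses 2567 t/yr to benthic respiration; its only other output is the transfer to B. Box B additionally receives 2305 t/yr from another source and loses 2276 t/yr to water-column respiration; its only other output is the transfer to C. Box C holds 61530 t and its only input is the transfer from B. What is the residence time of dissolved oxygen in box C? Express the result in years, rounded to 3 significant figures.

Box A: F(A→B) = (1411 + 11490) − 2567 = 10334 t/yr.
Box B: F(B→C) = (10334 + 2305) − 2276 = 10363 t/yr.
Box C throughput = its input = 10363 t/yr; τ = 61530 / 10363 = 5.937 yr.

5.94 yr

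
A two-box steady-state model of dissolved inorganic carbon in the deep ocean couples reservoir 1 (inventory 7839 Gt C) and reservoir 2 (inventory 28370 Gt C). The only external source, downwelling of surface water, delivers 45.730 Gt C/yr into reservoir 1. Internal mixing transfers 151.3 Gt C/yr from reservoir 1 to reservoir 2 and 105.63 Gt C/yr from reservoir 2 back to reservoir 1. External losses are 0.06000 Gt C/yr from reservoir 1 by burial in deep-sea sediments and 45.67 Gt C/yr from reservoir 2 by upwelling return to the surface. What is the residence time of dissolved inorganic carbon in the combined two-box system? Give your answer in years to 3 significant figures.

Treat the two boxes together as one reservoir: the mixing fluxes between them are internal recycling, so τ = ΣM / Σ(external losses).
M_total = 7839 + 28370 = 36209 Gt C.
ΣF_external_out = 0.06000 + 45.67 = 45.730 Gt C/yr.
τ = M_total / ΣF_ext = 36209 / 45.730 = 791.8 yr.

792 yr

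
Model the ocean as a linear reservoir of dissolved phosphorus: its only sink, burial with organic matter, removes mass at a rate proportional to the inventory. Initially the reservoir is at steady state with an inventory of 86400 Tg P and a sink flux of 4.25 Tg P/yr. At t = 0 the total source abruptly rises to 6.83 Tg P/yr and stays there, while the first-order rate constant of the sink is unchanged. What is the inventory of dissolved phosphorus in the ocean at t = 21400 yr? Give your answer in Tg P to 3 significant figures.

Residence time τ = M₀/F₀ = 20330 yr. The eventual steady state is M_∞ = M₀·(F₁/F₀) = 86400 × 6.83/4.25 = 138850 Tg P.
The anomaly ΔM(t) = M(t) − M_∞ decays as ΔM₀·e^(−t/τ) with ΔM₀ = 86400 − 138850 = −52450 Tg P.
At t = 21400 yr, e^(−t/τ) = e^(−1.053) = 0.3490, so ΔM = −18310 Tg P and M = 138850 − 18310 = 120540 Tg P.

121000 Tg P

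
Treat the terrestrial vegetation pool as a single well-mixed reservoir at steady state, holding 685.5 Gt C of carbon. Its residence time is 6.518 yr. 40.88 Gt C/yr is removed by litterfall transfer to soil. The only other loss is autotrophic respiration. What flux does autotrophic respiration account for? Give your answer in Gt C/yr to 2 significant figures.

64 Gt C/yr

Total removal F = M/τ = 685.5 / 6.518 = 105.2 Gt C/yr.
Autotrophic respiration = F − (40.88) = 105.2 − 40.88 = 64.29 Gt C/yr.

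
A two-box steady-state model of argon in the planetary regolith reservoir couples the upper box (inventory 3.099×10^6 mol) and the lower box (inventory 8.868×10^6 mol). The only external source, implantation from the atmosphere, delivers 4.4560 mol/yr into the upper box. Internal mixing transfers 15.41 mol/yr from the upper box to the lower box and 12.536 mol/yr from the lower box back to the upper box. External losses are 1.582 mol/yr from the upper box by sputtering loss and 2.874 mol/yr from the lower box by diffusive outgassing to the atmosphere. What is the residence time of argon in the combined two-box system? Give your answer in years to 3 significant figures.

2.69×10^6 yr

For the system as a whole, the A↔B exchange is internal and contributes nothing to the throughput; only the external sinks remove mass.
M_total = 3.099×10^6 + 8.868×10^6 = 1.1967×10^7 mol.
ΣF_external_out = 1.582 + 2.874 = 4.4560 mol/yr.
τ = M_total / ΣF_ext = 1.1967×10^7 / 4.4560 = 2.686×10^6 yr.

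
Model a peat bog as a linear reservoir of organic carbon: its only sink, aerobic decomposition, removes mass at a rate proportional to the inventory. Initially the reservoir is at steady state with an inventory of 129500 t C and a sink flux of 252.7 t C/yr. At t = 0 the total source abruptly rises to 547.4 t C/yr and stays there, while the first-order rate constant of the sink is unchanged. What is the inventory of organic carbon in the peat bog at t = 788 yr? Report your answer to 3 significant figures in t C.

The sink rate constant is k = F₀/M₀ = 252.7/129500 = 0.001951 yr⁻¹.
Solving dM/dt = F₁ − kM with M(0) = M₀ gives M(t) = F₁/k + (M₀ − F₁/k)·e^(−kt).
F₁/k = 547.4/0.001951 = 280520 t C; kt = 0.001951 × 788 = 1.538, e^(−kt) = 0.2149.
M(788) = 280520 + (129500 − 280520) × 0.2149 = 280520 − 32450 = 248070 t C.

248000 t C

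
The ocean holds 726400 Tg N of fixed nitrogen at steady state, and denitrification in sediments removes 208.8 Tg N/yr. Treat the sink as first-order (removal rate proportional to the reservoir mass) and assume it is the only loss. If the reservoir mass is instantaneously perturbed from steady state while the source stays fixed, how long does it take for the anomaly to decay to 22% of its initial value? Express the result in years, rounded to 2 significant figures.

For a linear reservoir the anomaly decays as exp(−t/τ) with τ = M/F = 726400/208.8 = 3479 yr.
exp(−t/τ) = 0.22 ⇒ t = −τ ln(0.22) = 3479 × 1.514 = 5268 yr.

5300 yr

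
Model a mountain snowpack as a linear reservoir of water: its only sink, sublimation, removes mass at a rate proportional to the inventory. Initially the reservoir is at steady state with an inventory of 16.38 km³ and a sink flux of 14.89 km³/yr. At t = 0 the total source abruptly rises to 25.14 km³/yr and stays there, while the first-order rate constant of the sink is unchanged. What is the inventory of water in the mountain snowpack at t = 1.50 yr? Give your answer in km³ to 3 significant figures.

Residence time τ = M₀/F₀ = 1.100 yr. The eventual steady state is M_∞ = M₀·(F₁/F₀) = 16.38 × 25.14/14.89 = 27.656 km³.
The anomaly ΔM(t) = M(t) − M_∞ decays as ΔM₀·e^(−t/τ) with ΔM₀ = 16.38 − 27.656 = −11.28 km³.
At t = 1.50 yr, e^(−t/τ) = e^(−1.364) = 0.2558, so ΔM = −2.884 km³ and M = 27.656 − 2.884 = 24.772 km³.

24.8 km³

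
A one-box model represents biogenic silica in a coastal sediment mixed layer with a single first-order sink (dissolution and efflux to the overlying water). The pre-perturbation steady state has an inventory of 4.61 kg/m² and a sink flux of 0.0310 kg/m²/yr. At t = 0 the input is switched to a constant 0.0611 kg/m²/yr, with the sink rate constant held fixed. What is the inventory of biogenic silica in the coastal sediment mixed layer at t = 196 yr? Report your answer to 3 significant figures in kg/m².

τ = M₀/F₀ = 4.61/0.0310 = 148.7 yr; rate constant k = 1/τ.
New steady state M_∞ = F₁/k = F₁·τ = 0.0611 × 148.7 = 9.0862 kg/m².
M(t) = M_∞ + (M₀ − M_∞)·e^(−t/τ); t/τ = 196/148.7 = 1.318, so e^(−t/τ) = 0.2677.
M(t) = 9.0862 − 4.476 × 0.2677 = 7.8880 kg/m².

7.89 kg/m²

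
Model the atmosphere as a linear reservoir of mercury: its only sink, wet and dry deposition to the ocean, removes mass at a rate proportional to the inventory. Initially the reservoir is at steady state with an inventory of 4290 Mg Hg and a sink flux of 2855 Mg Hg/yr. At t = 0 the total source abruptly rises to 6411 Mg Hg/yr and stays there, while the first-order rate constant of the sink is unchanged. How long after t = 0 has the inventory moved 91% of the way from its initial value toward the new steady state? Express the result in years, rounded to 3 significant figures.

3.62 yr

τ = M₀/F₀ = 4290/2855 = 1.503 yr.
The remaining gap fraction is e^(−t/τ); 91% covered ⇒ e^(−t/τ) = 0.0900.
t = −τ ln(0.0900) = 1.503 × 2.408 = 3.618 yr.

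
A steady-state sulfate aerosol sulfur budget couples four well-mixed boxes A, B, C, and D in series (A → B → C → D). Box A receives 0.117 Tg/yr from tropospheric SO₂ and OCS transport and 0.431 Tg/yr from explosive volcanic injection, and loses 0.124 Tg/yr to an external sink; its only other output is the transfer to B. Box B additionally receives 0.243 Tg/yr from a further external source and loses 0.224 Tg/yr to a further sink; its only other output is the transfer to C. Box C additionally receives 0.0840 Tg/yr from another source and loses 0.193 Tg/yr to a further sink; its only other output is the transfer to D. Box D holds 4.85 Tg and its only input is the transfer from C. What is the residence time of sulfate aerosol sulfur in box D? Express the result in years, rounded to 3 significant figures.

14.5 yr

Box A: F(A→B) = (0.117 + 0.431) − 0.124 = 0.42400 Tg/yr.
Box B: F(B→C) = (0.42400 + 0.243) − 0.224 = 0.44300 Tg/yr.
Box C: F(C→D) = (0.44300 + 0.0840) − 0.193 = 0.33400 Tg/yr.
Box D throughput = its input = 0.33400 Tg/yr; τ = 4.85 / 0.33400 = 14.52 yr.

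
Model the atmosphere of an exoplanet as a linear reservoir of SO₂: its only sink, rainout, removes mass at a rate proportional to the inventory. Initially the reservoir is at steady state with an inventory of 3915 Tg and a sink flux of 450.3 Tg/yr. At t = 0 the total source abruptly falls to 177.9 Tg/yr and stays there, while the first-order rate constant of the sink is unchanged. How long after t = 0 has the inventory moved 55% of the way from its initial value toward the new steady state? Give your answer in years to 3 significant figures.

τ = M₀/F₀ = 3915/450.3 = 8.694 yr.
The remaining gap fraction is e^(−t/τ); 55% covered ⇒ e^(−t/τ) = 0.450.
t = −τ ln(0.450) = 8.694 × 0.7985 = 6.942 yr.

6.94 yr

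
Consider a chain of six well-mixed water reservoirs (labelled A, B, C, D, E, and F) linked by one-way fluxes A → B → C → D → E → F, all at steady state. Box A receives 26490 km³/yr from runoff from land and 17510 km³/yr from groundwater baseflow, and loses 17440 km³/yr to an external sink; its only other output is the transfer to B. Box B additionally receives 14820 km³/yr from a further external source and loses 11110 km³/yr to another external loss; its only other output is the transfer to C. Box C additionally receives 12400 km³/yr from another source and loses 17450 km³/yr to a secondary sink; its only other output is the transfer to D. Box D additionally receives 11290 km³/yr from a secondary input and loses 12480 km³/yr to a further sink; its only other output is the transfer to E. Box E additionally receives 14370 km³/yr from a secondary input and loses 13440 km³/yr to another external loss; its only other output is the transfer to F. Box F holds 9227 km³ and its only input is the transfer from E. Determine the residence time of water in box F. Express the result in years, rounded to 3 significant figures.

Box A: F(A→B) = (26490 + 17510) − 17440 = 26560 km³/yr.
Box B: F(B→C) = (26560 + 14820) − 11110 = 30270 km³/yr.
Box C: F(C→D) = (30270 + 12400) − 17450 = 25220 km³/yr.
Box D: F(D→E) = (25220 + 11290) − 12480 = 24030 km³/yr.
Box E: F(E→F) = (24030 + 14370) − 13440 = 24960 km³/yr.
Box F throughput = its input = 24960 km³/yr; τ = 9227 / 24960 = 0.3697 yr.

0.370 yr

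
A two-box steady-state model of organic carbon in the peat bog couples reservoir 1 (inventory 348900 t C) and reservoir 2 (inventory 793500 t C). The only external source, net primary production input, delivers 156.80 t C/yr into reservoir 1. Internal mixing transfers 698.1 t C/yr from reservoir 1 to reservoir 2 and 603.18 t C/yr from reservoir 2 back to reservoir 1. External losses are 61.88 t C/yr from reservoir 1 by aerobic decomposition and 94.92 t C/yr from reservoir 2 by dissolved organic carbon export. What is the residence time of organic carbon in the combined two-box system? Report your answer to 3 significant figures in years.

For the system as a whole, the A↔B exchange is internal and contributes nothing to the throughput; only the external sinks remove mass.
M_total = 348900 + 793500 = 1.1424×10^6 t C.
ΣF_external_out = 61.88 + 94.92 = 156.80 t C/yr.
τ = M_total / ΣF_ext = 1.1424×10^6 / 156.80 = 7286 yr.

7290 yr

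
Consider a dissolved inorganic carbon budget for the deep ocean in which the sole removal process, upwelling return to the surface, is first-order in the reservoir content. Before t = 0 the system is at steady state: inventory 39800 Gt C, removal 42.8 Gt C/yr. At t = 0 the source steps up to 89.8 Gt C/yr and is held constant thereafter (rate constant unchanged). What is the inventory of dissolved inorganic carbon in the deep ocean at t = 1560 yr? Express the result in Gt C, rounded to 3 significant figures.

75300 Gt C

Residence time τ = M₀/F₀ = 929.9 yr. The eventual steady state is M_∞ = M₀·(F₁/F₀) = 39800 × 89.8/42.8 = 83506 Gt C.
The anomaly ΔM(t) = M(t) − M_∞ decays as ΔM₀·e^(−t/τ) with ΔM₀ = 39800 − 83506 = −43710 Gt C.
At t = 1560 yr, e^(−t/τ) = e^(−1.678) = 0.1868, so ΔM = −8165 Gt C and M = 83506 − 8165 = 75340 Gt C.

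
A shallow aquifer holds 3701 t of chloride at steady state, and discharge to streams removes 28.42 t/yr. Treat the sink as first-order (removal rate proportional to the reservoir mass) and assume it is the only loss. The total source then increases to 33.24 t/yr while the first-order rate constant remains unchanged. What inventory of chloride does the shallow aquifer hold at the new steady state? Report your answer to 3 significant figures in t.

4330 t

Rate constant k = F/M = 28.42 / 3701 = 0.007679 yr⁻¹.
At the new steady state, source = k·M_new ⇒ M_new = 33.24 / 0.007679 = 4329 t.
(Equivalently M_new = M × F_new/F_old = 3701 × 33.24/28.42.)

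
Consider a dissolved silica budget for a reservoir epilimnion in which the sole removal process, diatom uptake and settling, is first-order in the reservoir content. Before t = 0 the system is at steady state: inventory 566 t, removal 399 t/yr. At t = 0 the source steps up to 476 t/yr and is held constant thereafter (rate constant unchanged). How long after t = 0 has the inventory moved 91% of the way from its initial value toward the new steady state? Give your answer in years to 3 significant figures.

3.42 yr

τ = M₀/F₀ = 566/399 = 1.419 yr.
The remaining gap fraction is e^(−t/τ); 91% covered ⇒ e^(−t/τ) = 0.0900.
t = −τ ln(0.0900) = 1.419 × 2.408 = 3.416 yr.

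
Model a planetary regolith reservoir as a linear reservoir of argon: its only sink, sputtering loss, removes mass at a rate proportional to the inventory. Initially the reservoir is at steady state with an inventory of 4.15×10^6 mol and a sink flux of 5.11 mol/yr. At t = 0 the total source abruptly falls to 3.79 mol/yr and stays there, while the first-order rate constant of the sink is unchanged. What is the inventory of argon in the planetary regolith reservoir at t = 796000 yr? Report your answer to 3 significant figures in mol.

The sink rate constant is k = F₀/M₀ = 5.11/4.15×10^6 = 1.231×10^-6 yr⁻¹.
Solving dM/dt = F₁ − kM with M(0) = M₀ gives M(t) = F₁/k + (M₀ − F₁/k)·e^(−kt).
F₁/k = 3.79/1.231×10^-6 = 3.0780×10^6 mol; kt = 1.231×10^-6 × 796000 = 0.9801, e^(−kt) = 0.3753.
M(796000) = 3.0780×10^6 + (4.15×10^6 − 3.0780×10^6) × 0.3753 = 3.0780×10^6 + 402300 = 3.4803×10^6 mol.

3.48×10^6 mol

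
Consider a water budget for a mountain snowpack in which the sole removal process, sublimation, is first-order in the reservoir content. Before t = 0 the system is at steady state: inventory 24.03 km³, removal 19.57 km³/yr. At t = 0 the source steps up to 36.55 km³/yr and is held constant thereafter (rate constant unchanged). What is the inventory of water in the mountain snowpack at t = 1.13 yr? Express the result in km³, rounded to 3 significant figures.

The sink rate constant is k = F₀/M₀ = 19.57/24.03 = 0.8144 yr⁻¹.
Solving dM/dt = F₁ − kM with M(0) = M₀ gives M(t) = F₁/k + (M₀ − F₁/k)·e^(−kt).
F₁/k = 36.55/0.8144 = 44.880 km³; kt = 0.8144 × 1.13 = 0.9203, e^(−kt) = 0.3984.
M(1.13) = 44.880 + (24.03 − 44.880) × 0.3984 = 44.880 − 8.307 = 36.573 km³.

36.6 km³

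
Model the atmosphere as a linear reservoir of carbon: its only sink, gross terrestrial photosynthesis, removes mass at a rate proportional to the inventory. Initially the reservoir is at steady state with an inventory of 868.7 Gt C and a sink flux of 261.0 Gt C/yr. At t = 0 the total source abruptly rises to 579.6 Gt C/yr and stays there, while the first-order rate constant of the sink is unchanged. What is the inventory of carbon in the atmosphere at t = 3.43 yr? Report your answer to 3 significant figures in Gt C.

1550 Gt C

τ = M₀/F₀ = 868.7/261.0 = 3.328 yr; rate constant k = 1/τ.
New steady state M_∞ = F₁/k = F₁·τ = 579.6 × 3.328 = 1929.1 Gt C.
M(t) = M_∞ + (M₀ − M_∞)·e^(−t/τ); t/τ = 3.43/3.328 = 1.031, so e^(−t/τ) = 0.3568.
M(t) = 1929.1 − 1060 × 0.3568 = 1550.7 Gt C.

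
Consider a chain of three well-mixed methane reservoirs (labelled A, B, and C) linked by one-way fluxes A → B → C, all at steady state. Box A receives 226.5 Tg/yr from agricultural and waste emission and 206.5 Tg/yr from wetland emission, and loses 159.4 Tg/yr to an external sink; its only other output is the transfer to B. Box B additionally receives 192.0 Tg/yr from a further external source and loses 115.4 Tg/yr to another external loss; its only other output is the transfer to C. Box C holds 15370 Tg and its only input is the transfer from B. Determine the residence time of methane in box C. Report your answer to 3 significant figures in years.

Box A: F(A→B) = (226.5 + 206.5) − 159.4 = 273.60 Tg/yr.
Box B: F(B→C) = (273.60 + 192.0) − 115.4 = 350.20 Tg/yr.
Box C throughput = its input = 350.20 Tg/yr; τ = 15370 / 350.20 = 43.89 yr.

43.9 yr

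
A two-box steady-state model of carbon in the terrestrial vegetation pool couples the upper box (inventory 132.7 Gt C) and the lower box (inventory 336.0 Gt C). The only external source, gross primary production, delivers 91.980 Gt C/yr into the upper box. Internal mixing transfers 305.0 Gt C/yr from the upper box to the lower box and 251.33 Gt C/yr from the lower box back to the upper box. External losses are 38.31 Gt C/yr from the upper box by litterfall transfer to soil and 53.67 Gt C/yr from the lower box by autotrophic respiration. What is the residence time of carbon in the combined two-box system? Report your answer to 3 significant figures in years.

Residence time in the combined system uses the total inventory and the total *external* removal — internal exchanges between the two boxes cancel.
M_total = 132.7 + 336.0 = 468.70 Gt C.
ΣF_external_out = 38.31 + 53.67 = 91.980 Gt C/yr.
τ = M_total / ΣF_ext = 468.70 / 91.980 = 5.096 yr.

5.10 yr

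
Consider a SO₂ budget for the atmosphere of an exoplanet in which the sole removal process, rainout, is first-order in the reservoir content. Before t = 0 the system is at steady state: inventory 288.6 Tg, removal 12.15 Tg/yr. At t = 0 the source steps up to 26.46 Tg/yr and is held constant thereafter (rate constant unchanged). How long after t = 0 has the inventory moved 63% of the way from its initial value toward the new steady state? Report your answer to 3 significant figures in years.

23.6 yr

τ = M₀/F₀ = 288.6/12.15 = 23.75 yr.
The remaining gap fraction is e^(−t/τ); 63% covered ⇒ e^(−t/τ) = 0.370.
t = −τ ln(0.370) = 23.75 × 0.9943 = 23.62 yr.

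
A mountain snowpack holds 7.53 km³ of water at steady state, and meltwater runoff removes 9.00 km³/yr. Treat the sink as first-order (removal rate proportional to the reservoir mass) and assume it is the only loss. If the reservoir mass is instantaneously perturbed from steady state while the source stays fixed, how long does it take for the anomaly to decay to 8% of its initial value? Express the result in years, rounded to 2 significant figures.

2.1 yr

For a linear reservoir the anomaly decays as exp(−t/τ) with τ = M/F = 7.53/9.00 = 0.8367 yr.
exp(−t/τ) = 0.08 ⇒ t = −τ ln(0.08) = 0.8367 × 2.526 = 2.113 yr.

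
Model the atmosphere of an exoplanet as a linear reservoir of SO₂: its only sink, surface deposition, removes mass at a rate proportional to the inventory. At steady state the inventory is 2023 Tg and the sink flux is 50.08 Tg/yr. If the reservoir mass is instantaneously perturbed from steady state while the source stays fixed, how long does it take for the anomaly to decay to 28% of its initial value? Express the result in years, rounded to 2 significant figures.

51 yr

For a linear reservoir the anomaly decays as exp(−t/τ) with τ = M/F = 2023/50.08 = 40.40 yr.
exp(−t/τ) = 0.28 ⇒ t = −τ ln(0.28) = 40.40 × 1.273 = 51.42 yr.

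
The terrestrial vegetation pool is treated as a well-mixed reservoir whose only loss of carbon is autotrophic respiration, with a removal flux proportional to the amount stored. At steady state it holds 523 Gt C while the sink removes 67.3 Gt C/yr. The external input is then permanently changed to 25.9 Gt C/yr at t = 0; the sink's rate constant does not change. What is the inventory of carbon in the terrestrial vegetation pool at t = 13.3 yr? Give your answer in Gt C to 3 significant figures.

Residence time τ = M₀/F₀ = 7.771 yr. The eventual steady state is M_∞ = M₀·(F₁/F₀) = 523 × 25.9/67.3 = 201.27 Gt C.
The anomaly ΔM(t) = M(t) − M_∞ decays as ΔM₀·e^(−t/τ) with ΔM₀ = 523 − 201.27 = 321.7 Gt C.
At t = 13.3 yr, e^(−t/τ) = e^(−1.711) = 0.1806, so ΔM = 58.10 Gt C and M = 201.27 + 58.10 = 259.38 Gt C.

259 Gt C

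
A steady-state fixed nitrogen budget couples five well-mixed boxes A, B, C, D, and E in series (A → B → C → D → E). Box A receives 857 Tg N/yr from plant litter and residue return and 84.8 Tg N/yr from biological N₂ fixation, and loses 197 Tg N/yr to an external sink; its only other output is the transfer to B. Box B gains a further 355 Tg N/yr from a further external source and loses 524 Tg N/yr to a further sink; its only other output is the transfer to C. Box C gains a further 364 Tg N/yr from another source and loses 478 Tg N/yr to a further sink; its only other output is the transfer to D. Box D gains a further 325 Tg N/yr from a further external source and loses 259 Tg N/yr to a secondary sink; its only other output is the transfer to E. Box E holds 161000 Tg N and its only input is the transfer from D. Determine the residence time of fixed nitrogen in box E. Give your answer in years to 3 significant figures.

Box A: F(A→B) = (857 + 84.8) − 197 = 744.80 Tg N/yr.
Box B: F(B→C) = (744.80 + 355) − 524 = 575.80 Tg N/yr.
Box C: F(C→D) = (575.80 + 364) − 478 = 461.80 Tg N/yr.
Box D: F(D→E) = (461.80 + 325) − 259 = 527.80 Tg N/yr.
Box E throughput = its input = 527.80 Tg N/yr; τ = 161000 / 527.80 = 305.0 yr.

305 yr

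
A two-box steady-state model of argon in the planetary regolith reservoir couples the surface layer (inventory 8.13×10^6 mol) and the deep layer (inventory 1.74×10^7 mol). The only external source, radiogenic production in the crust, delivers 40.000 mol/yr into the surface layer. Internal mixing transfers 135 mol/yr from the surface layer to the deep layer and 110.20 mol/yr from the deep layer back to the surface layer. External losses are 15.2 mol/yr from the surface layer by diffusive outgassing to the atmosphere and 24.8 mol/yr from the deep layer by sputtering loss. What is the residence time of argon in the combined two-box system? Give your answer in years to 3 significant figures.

Treat the two boxes together as one reservoir: the mixing fluxes between them are internal recycling, so τ = ΣM / Σ(external losses).
M_total = 8.13×10^6 + 1.74×10^7 = 2.5530×10^7 mol.
ΣF_external_out = 15.2 + 24.8 = 40.000 mol/yr.
τ = M_total / ΣF_ext = 2.5530×10^7 / 40.000 = 638200 yr.

638000 yr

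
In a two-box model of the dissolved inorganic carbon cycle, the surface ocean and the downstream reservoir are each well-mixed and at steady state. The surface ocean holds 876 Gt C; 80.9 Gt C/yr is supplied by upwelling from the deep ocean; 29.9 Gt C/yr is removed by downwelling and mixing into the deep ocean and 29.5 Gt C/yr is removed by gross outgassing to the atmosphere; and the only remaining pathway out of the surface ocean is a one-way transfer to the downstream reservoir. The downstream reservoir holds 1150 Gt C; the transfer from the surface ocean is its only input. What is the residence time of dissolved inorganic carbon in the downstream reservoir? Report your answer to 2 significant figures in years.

Balance the surface ocean: ΣF_in = 80.900 Gt C/yr.
Transfer to the downstream reservoir = ΣF_in − (29.9 + 29.5) = 21.500 Gt C/yr.
At steady state the output of the downstream reservoir equals its input, 21.500 Gt C/yr.
τ = M / F = 1150 / 21.500 = 53.49 yr.

53 yr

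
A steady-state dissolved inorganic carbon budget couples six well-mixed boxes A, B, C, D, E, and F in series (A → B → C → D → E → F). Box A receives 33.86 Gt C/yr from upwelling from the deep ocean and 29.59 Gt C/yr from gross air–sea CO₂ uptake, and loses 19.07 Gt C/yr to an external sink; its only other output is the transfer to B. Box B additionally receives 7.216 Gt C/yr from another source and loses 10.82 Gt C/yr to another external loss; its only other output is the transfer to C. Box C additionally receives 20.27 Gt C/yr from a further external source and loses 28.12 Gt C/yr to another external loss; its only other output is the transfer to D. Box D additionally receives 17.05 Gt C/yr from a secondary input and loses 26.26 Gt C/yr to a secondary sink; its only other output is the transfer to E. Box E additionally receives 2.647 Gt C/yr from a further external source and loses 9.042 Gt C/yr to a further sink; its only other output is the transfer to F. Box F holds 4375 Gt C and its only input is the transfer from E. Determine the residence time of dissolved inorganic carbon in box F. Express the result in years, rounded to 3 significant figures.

Box A: F(A→B) = (33.86 + 29.59) − 19.07 = 44.380 Gt C/yr.
Box B: F(B→C) = (44.380 + 7.216) − 10.82 = 40.776 Gt C/yr.
Box C: F(C→D) = (40.776 + 20.27) − 28.12 = 32.926 Gt C/yr.
Box D: F(D→E) = (32.926 + 17.05) − 26.26 = 23.716 Gt C/yr.
Box E: F(E→F) = (23.716 + 2.647) − 9.042 = 17.321 Gt C/yr.
Box F throughput = its input = 17.321 Gt C/yr; τ = 4375 / 17.321 = 252.6 yr.

253 yr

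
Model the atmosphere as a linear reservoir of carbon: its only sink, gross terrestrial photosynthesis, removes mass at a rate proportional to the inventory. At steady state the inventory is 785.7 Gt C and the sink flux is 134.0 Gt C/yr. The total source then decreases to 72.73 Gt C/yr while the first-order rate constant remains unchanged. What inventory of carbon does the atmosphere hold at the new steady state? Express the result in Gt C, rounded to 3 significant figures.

Rate constant k = F/M = 134.0 / 785.7 = 0.1705 yr⁻¹.
At the new steady state, source = k·M_new ⇒ M_new = 72.73 / 0.1705 = 426.4 Gt C.
(Equivalently M_new = M × F_new/F_old = 785.7 × 72.73/134.0.)

426 Gt C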